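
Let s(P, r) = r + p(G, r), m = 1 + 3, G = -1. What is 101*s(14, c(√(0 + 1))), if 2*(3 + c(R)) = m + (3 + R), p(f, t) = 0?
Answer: 101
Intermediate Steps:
m = 4
c(R) = ½ + R/2 (c(R) = -3 + (4 + (3 + R))/2 = -3 + (7 + R)/2 = -3 + (7/2 + R/2) = ½ + R/2)
s(P, r) = r (s(P, r) = r + 0 = r)
101*s(14, c(√(0 + 1))) = 101*(½ + √(0 + 1)/2) = 101*(½ + √1/2) = 101*(½ + (½)*1) = 101*(½ + ½) = 101*1 = 101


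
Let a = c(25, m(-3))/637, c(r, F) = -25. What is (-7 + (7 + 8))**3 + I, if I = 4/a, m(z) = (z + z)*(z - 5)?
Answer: 10252/25 ≈ 410.08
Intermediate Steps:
m(z) = 2*z*(-5 + z) (m(z) = (2*z)*(-5 + z) = 2*z*(-5 + z))
a = -25/637 ≈ -0.039246
I = -2548/25 (I = 4/(-25/637) = 4*(-637/25) = -2548/25 ≈ -101.92)
(-7 + (7 + 8))**3 + I = (-7 + (7 + 8))**3 - 2548/25 = (-7 + 15)**3 - 2548/25 = 8**3 - 2548/25 = 512 - 2548/25 = 10252/25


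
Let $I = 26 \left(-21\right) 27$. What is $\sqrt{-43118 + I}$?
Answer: $2 i \sqrt{14465} \approx 240.54 i$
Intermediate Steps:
$I = -14742$ ($I = \left(-546\right) 27 = -14742$)
$\sqrt{-43118 + I} = \sqrt{-43118 - 14742} = \sqrt{-57860} = 2 i \sqrt{14465}$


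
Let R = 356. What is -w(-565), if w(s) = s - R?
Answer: 921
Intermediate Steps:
w(s) = -356 + s (w(s) = s - 1*356 = s - 356 = -356 + s)
-w(-565) = -(-356 - 565) = -1*(-921) = 921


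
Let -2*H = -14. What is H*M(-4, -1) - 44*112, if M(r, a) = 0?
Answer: -4928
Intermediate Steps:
H = 7 (H = -½*(-14) = 7)
H*M(-4, -1) - 44*112 = 7*0 - 44*112 = 0 - 4928 = -4928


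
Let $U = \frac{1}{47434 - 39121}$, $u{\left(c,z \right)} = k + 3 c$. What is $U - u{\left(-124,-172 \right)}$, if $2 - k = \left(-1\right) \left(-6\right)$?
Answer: $\frac{3125689}{8313} \approx 376.0$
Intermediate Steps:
$k = -4$ ($k = 2 - \left(-1\right) \left(-6\right) = 2 - 6 = -4$)
$u{\left(c,z \right)} = -4 + 3 c$
$U = \frac{1}{8313} \approx 0.00012029$
$U - u{\left(-124,-172 \right)} = \frac{1}{8313} - \left(-4 + 3 \left(-124\right)\right) = \frac{1}{8313} - \left(-4 - 372\right) = \frac{1}{8313} - -376 = \frac{1}{8313} + 376 = \frac{3125689}{8313}$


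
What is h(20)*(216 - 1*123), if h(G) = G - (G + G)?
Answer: -1860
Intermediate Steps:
h(G) = -G (h(G) = G - 2*G = -G)
h(20)*(216 - 1*123) = (-1*20)*(216 - 1*123) = -20*(216 - 123) = -20*93 = -1860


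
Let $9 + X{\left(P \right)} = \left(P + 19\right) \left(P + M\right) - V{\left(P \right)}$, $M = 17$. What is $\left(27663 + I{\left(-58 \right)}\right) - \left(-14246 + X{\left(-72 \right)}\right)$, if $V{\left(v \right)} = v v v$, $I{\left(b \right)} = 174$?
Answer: $-334071$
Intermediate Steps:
$V{\left(v \right)} = v^{3}$ ($V{\left(v \right)} = v^{2} v = v^{3}$)
$X{\left(P \right)} = -9 - P^{3} + \left(17 + P\right) \left(19 + P\right)$ ($X{\left(P \right)} = -9 - \left(P^{3} - \left(P + 19\right) \left(P + 17\right)\right) = -9 - \left(P^{3} - \left(19 + P\right) \left(17 + P\right)\right) = -9 - \left(P^{3} - \left(17 + P\right) \left(19 + P\right)\right) = -9 - P^{3} + \left(17 + P\right) \left(19 + P\right)$)
$\left(27663 + I{\left(-58 \right)}\right) - \left(-14246 + X{\left(-72 \right)}\right) = \left(27663 + 174\right) - \left(-8748 - 2592 + 373248\right) = 27837 + \left(14246 - \left(314 + 5184 - -373248 - 2592\right)\right) = 27837 + \left(14246 - \left(314 + 5184 + 373248 - 2592\right)\right) = 27837 + \left(14246 - 376154\right) = 27837 - 361908 = -334071$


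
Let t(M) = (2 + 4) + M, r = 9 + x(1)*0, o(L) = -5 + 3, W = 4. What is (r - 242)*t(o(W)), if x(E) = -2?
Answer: -932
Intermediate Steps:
o(L) = -2
r = 9 (r = 9 - 2*0 = 9 + 0 = 9)
t(M) = 6 + M
(r - 242)*t(o(W)) = (9 - 242)*(6 - 2) = -233*4 = -932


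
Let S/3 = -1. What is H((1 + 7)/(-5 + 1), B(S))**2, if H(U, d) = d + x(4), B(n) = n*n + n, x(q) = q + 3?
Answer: 169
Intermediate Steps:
S = -3 (S = 3*(-1) = -3)
x(q) = 3 + q
B(n) = n + n**2 (B(n) = n**2 + n = n + n**2)
H(U, d) = 7 + d (H(U, d) = d + (3 + 4) = d + 7 = 7 + d)
H((1 + 7)/(-5 + 1), B(S))**2 = (7 - 3*(1 - 3))**2 = (7 - 3*(-2))**2 = (7 + 6)**2 = 13**2 = 169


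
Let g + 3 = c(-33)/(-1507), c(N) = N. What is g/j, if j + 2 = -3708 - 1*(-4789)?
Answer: -408/147823 ≈ -0.0027601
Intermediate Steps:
j = 1079 (j = -2 + (-3708 - 1*(-4789)) = -2 + (-3708 + 4789) = -2 + 1081 = 1079)
g = -408/137 (g = -3 - 33/(-1507) = -3 - 33*(-1/1507) = -3 + 3/137 = -408/137 ≈ -2.9781)
g/j = -408/137/1079 = -408/137*1/1079 = -408/147823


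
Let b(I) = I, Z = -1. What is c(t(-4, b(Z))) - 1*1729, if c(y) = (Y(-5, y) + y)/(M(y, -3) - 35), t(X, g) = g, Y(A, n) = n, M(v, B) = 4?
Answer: -53597/31 ≈ -1728.9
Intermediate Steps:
c(y) = -2*y/31 (c(y) = (y + y)/(4 - 35) = (2*y)/(-31) = (2*y)*(-1/31) = -2*y/31)
c(t(-4, b(Z))) - 1*1729 = -2/31*(-1) - 1*1729 = 2/31 - 1729 = -53597/31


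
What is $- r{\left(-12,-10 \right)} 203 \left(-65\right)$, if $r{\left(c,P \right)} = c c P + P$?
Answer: $-19132750$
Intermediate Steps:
$r{\left(c,P \right)} = P + P c^{2}$ ($r{\left(c,P \right)} = c^{2} P + P = P c^{2} + P = P + P c^{2}$)
$- r{\left(-12,-10 \right)} 203 \left(-65\right) = - \left(-10\right) \left(1 + \left(-12\right)^{2}\right) 203 \left(-65\right) = - \left(-10\right) \left(1 + 144\right) 203 \left(-65\right) = - \left(-10\right) 145 \cdot 203 \left(-65\right) = \left(-1\right) \left(-1450\right) 203 \left(-65\right) = 1450 \cdot 203 \left(-65\right) = 294350 \left(-65\right) = -19132750$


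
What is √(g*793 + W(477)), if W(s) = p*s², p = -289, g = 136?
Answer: I*√65648033 ≈ 8102.3*I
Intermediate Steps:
W(s) = -289*s²
√(g*793 + W(477)) = √(136*793 - 289*477²) = √(107848 - 289*227529) = √(107848 - 65755881) = √(-65648033) = I*√65648033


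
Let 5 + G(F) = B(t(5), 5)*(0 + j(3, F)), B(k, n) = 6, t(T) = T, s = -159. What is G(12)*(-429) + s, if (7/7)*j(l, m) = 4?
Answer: -8310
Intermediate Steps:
j(l, m) = 4
G(F) = 19 (G(F) = -5 + 6*(0 + 4) = -5 + 6*4 = -5 + 24 = 19)
G(12)*(-429) + s = 19*(-429) - 159 = -8151 - 159 = -8310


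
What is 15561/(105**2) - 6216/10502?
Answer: 753097/918925 ≈ 0.81954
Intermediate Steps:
15561/(105**2) - 6216/10502 = 15561/11025 - 6216*1/10502 = 15561*(1/11025) - 3108/5251 = 247/175 - 3108/5251 = 753097/918925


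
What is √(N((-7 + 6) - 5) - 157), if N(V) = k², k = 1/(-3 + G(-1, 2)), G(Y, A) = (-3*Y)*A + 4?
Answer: 2*I*√1923/7 ≈ 12.529*I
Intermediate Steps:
G(Y, A) = 4 - 3*A*Y (G(Y, A) = -3*A*Y + 4 = 4 - 3*A*Y)
k = ⅐ (k = 1/(-3 + (4 - 3*2*(-1))) = 1/(-3 + (4 + 6)) = 1/(-3 + 10) = 1/7 = ⅐ ≈ 0.14286)
N(V) = 1/49 (N(V) = (⅐)² = 1/49)
√(N((-7 + 6) - 5) - 157) = √(1/49 - 157) = √(-7692/49) = 2*I*√1923/7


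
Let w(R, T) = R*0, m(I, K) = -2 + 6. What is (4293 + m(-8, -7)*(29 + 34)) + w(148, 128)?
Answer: 4545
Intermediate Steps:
m(I, K) = 4
w(R, T) = 0
(4293 + m(-8, -7)*(29 + 34)) + w(148, 128) = (4293 + 4*(29 + 34)) + 0 = (4293 + 4*63) + 0 = (4293 + 252) + 0 = 4545 + 0 = 4545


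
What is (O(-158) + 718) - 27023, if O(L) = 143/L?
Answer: -4156333/158 ≈ -26306.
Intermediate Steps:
(O(-158) + 718) - 27023 = (143/(-158) + 718) - 27023 = (143*(-1/158) + 718) - 27023 = (-143/158 + 718) - 27023 = 113301/158 - 27023 = -4156333/158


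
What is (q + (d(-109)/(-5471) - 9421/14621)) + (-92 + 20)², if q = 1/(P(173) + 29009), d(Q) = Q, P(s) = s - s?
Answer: 12027883994976169/2320473162419 ≈ 5183.4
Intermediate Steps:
P(s) = 0
q = 1/29009 (q = 1/(0 + 29009) = 1/29009 ≈ 3.4472e-5)
(q + (d(-109)/(-5471) - 9421/14621)) + (-92 + 20)² = (1/29009 + (-109/(-5471) - 9421/14621)) + (-92 + 20)² = (1/29009 + (-109*(-1/5471) - 9421*1/14621)) + (-72)² = (1/29009 + (109/5471 - 9421/14621)) + 5184 = (1/29009 - 49948602/79991491) + 5184 = -1448879003927/2320473162419 + 5184 = 12027883994976169/2320473162419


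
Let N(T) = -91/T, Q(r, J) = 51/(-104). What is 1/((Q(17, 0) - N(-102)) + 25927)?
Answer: 5304/137509475 ≈ 3.8572e-5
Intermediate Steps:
Q(r, J) = -51/104 (Q(r, J) = 51*(-1/104) = -51/104)
1/((Q(17, 0) - N(-102)) + 25927) = 1/((-51/104 - (-91)/(-102)) + 25927) = 1/((-51/104 - (-91)*(-1)/102) + 25927) = 1/((-51/104 - 1*91/102) + 25927) = 1/((-51/104 - 91/102) + 25927) = 1/(-7333/5304 + 25927) = 1/(137509475/5304) = 5304/137509475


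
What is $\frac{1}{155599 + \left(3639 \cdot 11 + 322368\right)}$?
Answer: $\frac{1}{517996} \approx 1.9305 \cdot 10^{-6}$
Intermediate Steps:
$\frac{1}{155599 + \left(3639 \cdot 11 + 322368\right)} = \frac{1}{155599 + \left(40029 + 322368\right)} = \frac{1}{155599 + 362397} = \frac{1}{517996}$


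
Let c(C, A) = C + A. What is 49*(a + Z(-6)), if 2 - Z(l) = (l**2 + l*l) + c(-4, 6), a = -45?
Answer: -5733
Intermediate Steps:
c(C, A) = A + C
Z(l) = -2*l**2 (Z(l) = 2 - ((l**2 + l*l) + (6 - 4)) = 2 - ((l**2 + l**2) + 2) = 2 - (2*l**2 + 2) = 2 - (2 + 2*l**2) = 2 + (-2 - 2*l**2) = -2*l**2)
49*(a + Z(-6)) = 49*(-45 - 2*(-6)**2) = 49*(-45 - 2*36) = 49*(-45 - 72) = 49*(-117) = -5733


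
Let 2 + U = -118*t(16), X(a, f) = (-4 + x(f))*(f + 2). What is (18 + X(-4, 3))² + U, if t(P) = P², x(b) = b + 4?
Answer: -29121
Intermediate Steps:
x(b) = 4 + b
X(a, f) = f*(2 + f) (X(a, f) = (-4 + (4 + f))*(f + 2) = f*(2 + f))
U = -30210 (U = -2 - 118*16² = -2 - 118*256 = -2 - 30208 = -30210)
(18 + X(-4, 3))² + U = (18 + 3*(2 + 3))² - 30210 = (18 + 3*5)² - 30210 = (18 + 15)² - 30210 = 33² - 30210 = 1089 - 30210 = -29121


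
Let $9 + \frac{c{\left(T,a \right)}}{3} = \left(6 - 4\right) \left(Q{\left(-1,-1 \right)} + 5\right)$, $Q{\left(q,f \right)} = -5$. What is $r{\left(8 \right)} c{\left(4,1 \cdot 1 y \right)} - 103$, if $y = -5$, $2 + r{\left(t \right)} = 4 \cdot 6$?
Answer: $-697$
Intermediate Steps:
$r{\left(t \right)} = 22$ ($r{\left(t \right)} = -2 + 4 \cdot 6 = -2 + 24 = 22$)
$c{\left(T,a \right)} = -27$ ($c{\left(T,a \right)} = -27 + 3 \left(6 - 4\right) \left(-5 + 5\right) = -27 + 3 \cdot 2 \cdot 0 = -27 + 3 \cdot 0 = -27 + 0 = -27$)
$r{\left(8 \right)} c{\left(4,1 \cdot 1 y \right)} - 103 = 22 \left(-27\right) - 103 = -594 - 103 = -697$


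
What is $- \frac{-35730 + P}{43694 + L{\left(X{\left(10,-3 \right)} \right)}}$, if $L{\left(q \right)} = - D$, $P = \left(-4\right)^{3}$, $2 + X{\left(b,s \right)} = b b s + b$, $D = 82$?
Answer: $\frac{17897}{21806} \approx 0.82074$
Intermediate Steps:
$X{\left(b,s \right)} = -2 + b + s b^{2}$ ($X{\left(b,s \right)} = -2 + \left(b b s + b\right) = -2 + \left(b^{2} s + b\right) = -2 + \left(s b^{2} + b\right) = -2 + \left(b + s b^{2}\right) = -2 + b + s b^{2}$)
$P = -64$
$L{\left(q \right)} = -82$ ($L{\left(q \right)} = \left(-1\right) 82 = -82$)
$- \frac{-35730 + P}{43694 + L{\left(X{\left(10,-3 \right)} \right)}} = - \frac{-35730 - 64}{43694 - 82} = - \frac{-35794}{43612} = \left(-1\right) \left(- \frac{17897}{21806}\right) = \frac{17897}{21806}$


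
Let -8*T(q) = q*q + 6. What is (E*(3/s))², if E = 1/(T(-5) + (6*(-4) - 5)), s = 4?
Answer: 36/69169 ≈ 0.00052046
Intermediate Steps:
T(q) = -¾ - q²/8 (T(q) = -(q*q + 6)/8 = -(q² + 6)/8 = -(6 + q²)/8 = -¾ - q²/8)
E = -8/263 (E = 1/((-¾ - ⅛*(-5)²) + (6*(-4) - 5)) = 1/((-¾ - ⅛*25) + (-24 - 5)) = 1/((-¾ - 25/8) - 29) = 1/(-31/8 - 29) = 1/(-263/8) = -8/263 ≈ -0.030418)
(E*(3/s))² = (-24/(263*4))² = (-8/263*¾)² = (-6/263)² = 36/69169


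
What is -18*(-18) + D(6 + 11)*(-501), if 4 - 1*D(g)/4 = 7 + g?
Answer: 40404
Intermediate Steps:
D(g) = -12 - 4*g (D(g) = 16 - 4*(7 + g) = 16 + (-28 - 4*g) = -12 - 4*g)
-18*(-18) + D(6 + 11)*(-501) = -18*(-18) + (-12 - 4*(6 + 11))*(-501) = 324 + (-12 - 4*17)*(-501) = 324 + (-12 - 68)*(-501) = 324 - 80*(-501) = 324 + 40080 = 40404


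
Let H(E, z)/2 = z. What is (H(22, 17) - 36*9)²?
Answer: 84100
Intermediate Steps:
H(E, z) = 2*z
(H(22, 17) - 36*9)² = (2*17 - 36*9)² = (34 - 324)² = (-290)² = 84100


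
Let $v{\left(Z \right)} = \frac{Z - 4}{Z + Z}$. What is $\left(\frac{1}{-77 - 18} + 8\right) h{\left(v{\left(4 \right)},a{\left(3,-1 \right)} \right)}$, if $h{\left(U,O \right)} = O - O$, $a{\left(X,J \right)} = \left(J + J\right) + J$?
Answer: $0$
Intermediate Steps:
$a{\left(X,J \right)} = 3 J$ ($a{\left(X,J \right)} = 2 J + J = 3 J$)
$v{\left(Z \right)} = \frac{-4 + Z}{2 Z}$
$h{\left(U,O \right)} = 0$
$\left(\frac{1}{-77 - 18} + 8\right) h{\left(v{\left(4 \right)},a{\left(3,-1 \right)} \right)} = \left(\frac{1}{-77 - 18} + 8\right) 0 = \left(\frac{1}{-95} + 8\right) 0 = \left(- \frac{1}{95} + 8\right) 0 = \frac{759}{95} \cdot 0 = 0$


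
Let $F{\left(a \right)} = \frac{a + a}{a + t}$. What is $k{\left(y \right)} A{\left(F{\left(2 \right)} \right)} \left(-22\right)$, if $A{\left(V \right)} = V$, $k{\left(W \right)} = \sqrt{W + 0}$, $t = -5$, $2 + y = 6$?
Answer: $\frac{176}{3} \approx 58.667$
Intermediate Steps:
$y = 4$ ($y = -2 + 6 = 4$)
$k{\left(W \right)} = \sqrt{W}$
$F{\left(a \right)} = \frac{2 a}{-5 + a}$ ($F{\left(a \right)} = \frac{a + a}{a - 5} = \frac{2 a}{-5 + a}$)
$k{\left(y \right)} A{\left(F{\left(2 \right)} \right)} \left(-22\right) = \sqrt{4} \cdot 2 \cdot 2 \frac{1}{-5 + 2} \left(-22\right) = 2 \cdot 2 \cdot 2 \frac{1}{-3} \left(-22\right) = 2 \cdot 2 \cdot 2 \left(- \frac{1}{3}\right) \left(-22\right) = 2 \left(- \frac{4}{3}\right) \left(-22\right) = \left(- \frac{8}{3}\right) \left(-22\right) = \frac{176}{3}$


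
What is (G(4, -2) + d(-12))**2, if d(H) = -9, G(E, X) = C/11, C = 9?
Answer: 8100/121 ≈ 66.942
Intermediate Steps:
G(E, X) = 9/11
(G(4, -2) + d(-12))**2 = (9/11 - 9)**2 = (-90/11)**2 = 8100/121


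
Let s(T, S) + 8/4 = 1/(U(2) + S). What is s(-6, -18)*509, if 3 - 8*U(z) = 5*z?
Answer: -157790/151 ≈ -1045.0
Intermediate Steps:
U(z) = 3/8 - 5*z/8
s(T, S) = -2 + 1/(-7/8 + S) (s(T, S) = -2 + 1/((3/8 - 5/8*2) + S) = -2 + 1/((3/8 - 5/4) + S) = -2 + 1/(-7/8 + S))
s(-6, -18)*509 = (2*(11 - 8*(-18))/(-7 + 8*(-18)))*509 = (2*(11 + 144)/(-7 - 144))*509 = (2*155/(-151))*509 = (2*(-1/151)*155)*509 = -310/151*509 = -157790/151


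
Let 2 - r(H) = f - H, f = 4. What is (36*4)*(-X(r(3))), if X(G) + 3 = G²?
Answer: 288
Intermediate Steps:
r(H) = -2 + H (r(H) = 2 - (4 - H) = 2 + (-4 + H) = -2 + H)
X(G) = -3 + G²
(36*4)*(-X(r(3))) = (36*4)*(-(-3 + (-2 + 3)²)) = 144*(-(-3 + 1²)) = 144*(-(-3 + 1)) = 144*(-1*(-2)) = 144*2 = 288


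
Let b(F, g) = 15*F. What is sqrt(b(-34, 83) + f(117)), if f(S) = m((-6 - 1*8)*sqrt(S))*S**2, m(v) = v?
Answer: sqrt(-510 - 574938*sqrt(13)) ≈ 1440.0*I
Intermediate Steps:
f(S) = -14*S**(5/2) (f(S) = ((-6 - 1*8)*sqrt(S))*S**2 = ((-6 - 8)*sqrt(S))*S**2 = (-14*sqrt(S))*S**2 = -14*S**(5/2))
sqrt(b(-34, 83) + f(117)) = sqrt(15*(-34) - 574938*sqrt(13)) = sqrt(-510 - 574938*sqrt(13))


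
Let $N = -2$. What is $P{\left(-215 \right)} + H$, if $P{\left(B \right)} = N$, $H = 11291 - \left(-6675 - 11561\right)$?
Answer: $29525$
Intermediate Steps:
$H = 29527$ ($H = 11291 - -18236 = 11291 + 18236 = 29527$)
$P{\left(B \right)} = -2$
$P{\left(-215 \right)} + H = -2 + 29527 = 29525$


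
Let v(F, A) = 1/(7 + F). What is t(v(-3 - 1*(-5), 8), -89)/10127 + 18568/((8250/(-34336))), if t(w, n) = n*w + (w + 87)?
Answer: -880428654629/11392875 ≈ -77279.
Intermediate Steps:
t(w, n) = 87 + w + n*w (t(w, n) = n*w + (87 + w) = 87 + w + n*w)
t(v(-3 - 1*(-5), 8), -89)/10127 + 18568/((8250/(-34336))) = (87 + 1/(7 + (-3 - 1*(-5))) - 89/(7 + (-3 - 1*(-5))))/10127 + 18568/((8250/(-34336))) = (87 + 1/(7 + (-3 + 5)) - 89/(7 + (-3 + 5)))*(1/10127) + 18568/((8250*(-1/34336))) = (87 + 1/(7 + 2) - 89/(7 + 2))*(1/10127) + 18568/(-4125/17168) = (87 + 1/9 - 89/9)*(1/10127) + 18568*(-17168/4125) = (87 + ⅑ - 89*⅑)*(1/10127) - 28979584/375 = (87 + ⅑ - 89/9)*(1/10127) - 28979584/375 = (695/9)*(1/10127) - 28979584/375 = 695/91143 - 28979584/375 = -880428654629/11392875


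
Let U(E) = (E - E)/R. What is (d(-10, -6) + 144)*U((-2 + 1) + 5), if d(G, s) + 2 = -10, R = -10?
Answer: 0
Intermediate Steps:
d(G, s) = -12 (d(G, s) = -2 - 10 = -12)
U(E) = 0 (U(E) = (E - E)/(-10) = 0*(-1/10) = 0)
(d(-10, -6) + 144)*U((-2 + 1) + 5) = (-12 + 144)*0 = 132*0 = 0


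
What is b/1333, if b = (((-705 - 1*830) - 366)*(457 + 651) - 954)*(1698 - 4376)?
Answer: 5643247636/1333 ≈ 4.2335e+6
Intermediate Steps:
b = 5643247636 (b = (((-705 - 830) - 366)*1108 - 954)*(-2678) = ((-1535 - 366)*1108 - 954)*(-2678) = (-1901*1108 - 954)*(-2678) = (-2106308 - 954)*(-2678) = -2107262*(-2678) = 5643247636)
b/1333 = 5643247636/1333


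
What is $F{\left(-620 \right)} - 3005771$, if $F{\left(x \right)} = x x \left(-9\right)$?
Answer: $-6465371$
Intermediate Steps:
$F{\left(x \right)} = - 9 x^{2}$ ($F{\left(x \right)} = x^{2} \left(-9\right) = - 9 x^{2}$)
$F{\left(-620 \right)} - 3005771 = - 9 \left(-620\right)^{2} - 3005771 = \left(-9\right) 384400 - 3005771 = -3459600 - 3005771 = -6465371$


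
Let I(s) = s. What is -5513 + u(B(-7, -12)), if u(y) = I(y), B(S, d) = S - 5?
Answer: -5525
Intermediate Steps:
B(S, d) = -5 + S
u(y) = y
-5513 + u(B(-7, -12)) = -5513 + (-5 - 7) = -5513 - 12 = -5525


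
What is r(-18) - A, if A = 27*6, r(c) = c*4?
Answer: -234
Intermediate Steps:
r(c) = 4*c
A = 162
r(-18) - A = 4*(-18) - 1*162 = -72 - 162 = -234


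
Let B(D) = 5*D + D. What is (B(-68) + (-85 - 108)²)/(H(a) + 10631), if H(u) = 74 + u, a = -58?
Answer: 5263/1521 ≈ 3.4602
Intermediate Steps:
B(D) = 6*D
(B(-68) + (-85 - 108)²)/(H(a) + 10631) = (6*(-68) + (-85 - 108)²)/((74 - 58) + 10631) = (-408 + (-193)²)/(16 + 10631) = (-408 + 37249)/10647 = 36841*(1/10647) = 5263/1521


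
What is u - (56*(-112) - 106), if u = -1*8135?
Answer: -1757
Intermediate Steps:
u = -8135
u - (56*(-112) - 106) = -8135 - (56*(-112) - 106) = -8135 - (-6272 - 106) = -8135 - 1*(-6378) = -8135 + 6378 = -1757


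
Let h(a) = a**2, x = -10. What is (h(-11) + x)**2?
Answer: 12321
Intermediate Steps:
(h(-11) + x)**2 = ((-11)**2 - 10)**2 = (121 - 10)**2 = 111**2 = 12321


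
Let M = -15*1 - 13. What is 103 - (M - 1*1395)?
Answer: 1526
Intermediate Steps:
M = -28 (M = -15 - 13 = -28)
103 - (M - 1*1395) = 103 - (-28 - 1*1395) = 103 - (-28 - 1395) = 103 - 1*(-1423) = 103 + 1423 = 1526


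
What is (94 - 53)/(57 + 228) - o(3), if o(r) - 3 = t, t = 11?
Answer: -3949/285 ≈ -13.856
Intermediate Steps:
o(r) = 14 (o(r) = 3 + 11 = 14)
(94 - 53)/(57 + 228) - o(3) = (94 - 53)/(57 + 228) - 1*14 = 41/285 - 14 = -3949/285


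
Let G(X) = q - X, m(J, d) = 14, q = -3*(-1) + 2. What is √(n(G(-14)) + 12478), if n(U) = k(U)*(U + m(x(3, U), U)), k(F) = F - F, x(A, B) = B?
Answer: √12478 ≈ 111.70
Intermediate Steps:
q = 5 (q = 3 + 2 = 5)
G(X) = 5 - X
k(F) = 0
n(U) = 0 (n(U) = 0*(U + 14) = 0*(14 + U) = 0)
√(n(G(-14)) + 12478) = √(0 + 12478) = √12478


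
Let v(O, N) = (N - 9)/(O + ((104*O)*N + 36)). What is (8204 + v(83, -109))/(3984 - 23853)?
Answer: -7718068994/18692139261 ≈ -0.41290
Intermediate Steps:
v(O, N) = (-9 + N)/(36 + O + 104*N*O) (v(O, N) = (-9 + N)/(O + (104*N*O + 36)) = (-9 + N)/(O + (36 + 104*N*O)) = (-9 + N)/(36 + O + 104*N*O))
(8204 + v(83, -109))/(3984 - 23853) = (8204 + (-9 - 109)/(36 + 83 + 104*(-109)*83))/(3984 - 23853) = (8204 - 118/(36 + 83 - 940888))/(-19869) = (8204 - 118/(-940769))*(-1/19869) = (8204 - 1/940769*(-118))*(-1/19869) = (8204 + 118/940769)*(-1/19869) = (7718068994/940769)*(-1/19869) = -7718068994/18692139261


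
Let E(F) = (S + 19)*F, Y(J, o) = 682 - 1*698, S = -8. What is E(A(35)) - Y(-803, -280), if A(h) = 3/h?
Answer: 593/35 ≈ 16.943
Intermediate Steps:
Y(J, o) = -16 (Y(J, o) = 682 - 698 = -16)
E(F) = 11*F (E(F) = (-8 + 19)*F = 11*F)
E(A(35)) - Y(-803, -280) = 11*(3/35) - 1*(-16) = 11*(3*(1/35)) + 16 = 11*(3/35) + 16 = 33/35 + 16 = 593/35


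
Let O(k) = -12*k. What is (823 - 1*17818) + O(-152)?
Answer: -15171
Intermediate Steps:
(823 - 1*17818) + O(-152) = (823 - 1*17818) - 12*(-152) = (823 - 17818) + 1824 = -16995 + 1824 = -15171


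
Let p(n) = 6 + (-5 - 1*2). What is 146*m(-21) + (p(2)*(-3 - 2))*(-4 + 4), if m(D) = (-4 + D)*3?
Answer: -10950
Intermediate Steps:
p(n) = -1 (p(n) = 6 + (-5 - 2) = 6 - 7 = -1)
m(D) = -12 + 3*D
146*m(-21) + (p(2)*(-3 - 2))*(-4 + 4) = 146*(-12 + 3*(-21)) + (-(-3 - 2))*(-4 + 4) = 146*(-12 - 63) - 1*(-5)*0 = 146*(-75) + 5*0 = -10950 + 0 = -10950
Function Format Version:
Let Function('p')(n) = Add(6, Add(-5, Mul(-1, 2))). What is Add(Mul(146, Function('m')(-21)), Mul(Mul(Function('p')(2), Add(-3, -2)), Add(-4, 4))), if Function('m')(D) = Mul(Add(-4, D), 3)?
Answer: -10950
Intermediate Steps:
Function('p')(n) = -1 (Function('p')(n) = Add(6, Add(-5, -2)) = Add(6, -7) = -1)
Function('m')(D) = Add(-12, Mul(3, D))
Add(Mul(146, Function('m')(-21)), Mul(Mul(Function('p')(2), Add(-3, -2)), Add(-4, 4))) = Add(Mul(146, Add(-12, Mul(3, -21))), Mul(Mul(-1, Add(-3, -2)), Add(-4, 4))) = Add(Mul(146, Add(-12, -63)), Mul(Mul(-1, -5), 0)) = Add(Mul(146, -75), Mul(5, 0)) = Add(-10950, 0) = -10950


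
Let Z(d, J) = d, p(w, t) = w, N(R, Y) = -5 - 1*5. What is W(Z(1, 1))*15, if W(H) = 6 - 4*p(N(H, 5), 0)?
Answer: 690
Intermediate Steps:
N(R, Y) = -10 (N(R, Y) = -5 - 5 = -10)
W(H) = 46 (W(H) = 6 - 4*(-10) = 6 + 40 = 46)
W(Z(1, 1))*15 = 46*15 = 690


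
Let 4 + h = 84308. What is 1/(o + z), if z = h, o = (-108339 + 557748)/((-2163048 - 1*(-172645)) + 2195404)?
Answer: 205001/17282853713 ≈ 1.1862e-5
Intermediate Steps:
h = 84304 (h = -4 + 84308 = 84304)
o = 449409/205001 (o = 449409/((-2163048 + 172645) + 2195404) = 449409/(-1990403 + 2195404) = 449409/205001 ≈ 2.1922)
z = 84304
1/(o + z) = 1/(449409/205001 + 84304) = 1/(17282853713/205001) = 205001/17282853713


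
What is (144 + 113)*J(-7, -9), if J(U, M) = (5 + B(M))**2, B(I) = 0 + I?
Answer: 4112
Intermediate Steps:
B(I) = I
J(U, M) = (5 + M)**2
(144 + 113)*J(-7, -9) = (144 + 113)*(5 - 9)**2 = 257*(-4)**2 = 257*16 = 4112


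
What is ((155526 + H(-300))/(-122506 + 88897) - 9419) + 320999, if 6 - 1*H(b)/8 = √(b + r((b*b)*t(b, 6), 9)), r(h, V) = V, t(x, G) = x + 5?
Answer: 3490578882/11203 + 8*I*√291/33609 ≈ 3.1158e+5 + 0.0040605*I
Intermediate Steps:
t(x, G) = 5 + x
H(b) = 48 - 8*√(9 + b) (H(b) = 48 - 8*√(b + 9) = 48 - 8*√(9 + b))
((155526 + H(-300))/(-122506 + 88897) - 9419) + 320999 = ((155526 + (48 - 8*√(9 - 300)))/(-122506 + 88897) - 9419) + 320999 = ((155526 + (48 - 8*I*√291))/(-33609) - 9419) + 320999 = ((155526 + (48 - 8*I*√291))*(-1/33609) - 9419) + 320999 = ((155574 - 8*I*√291)*(-1/33609) - 9419) + 320999 = ((-51858/11203 + 8*I*√291/33609) - 9419) + 320999 = (-105572915/11203 + 8*I*√291/33609) + 320999 = 3490578882/11203 + 8*I*√291/33609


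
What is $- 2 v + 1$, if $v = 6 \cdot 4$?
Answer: $-47$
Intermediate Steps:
$v = 24$
$- 2 v + 1 = \left(-2\right) 24 + 1 = -48 + 1 = -47$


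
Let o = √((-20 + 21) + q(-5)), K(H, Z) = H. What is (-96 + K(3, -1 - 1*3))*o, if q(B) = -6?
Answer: -93*I*√5 ≈ -207.95*I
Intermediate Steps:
o = I*√5 (o = √((-20 + 21) - 6) = √(1 - 6) = √(-5) = I*√5 ≈ 2.2361*I)
(-96 + K(3, -1 - 1*3))*o = (-96 + 3)*(I*√5) = -93*I*√5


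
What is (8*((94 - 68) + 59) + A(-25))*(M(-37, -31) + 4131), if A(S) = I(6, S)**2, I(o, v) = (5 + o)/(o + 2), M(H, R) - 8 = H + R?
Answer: 177662511/64 ≈ 2.7760e+6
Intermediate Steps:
M(H, R) = 8 + H + R (M(H, R) = 8 + (H + R) = 8 + H + R)
I(o, v) = (5 + o)/(2 + o)
A(S) = 121/64 (A(S) = ((5 + 6)/(2 + 6))**2 = (11/8)**2 = 121/64)
(8*((94 - 68) + 59) + A(-25))*(M(-37, -31) + 4131) = (8*((94 - 68) + 59) + 121/64)*((8 - 37 - 31) + 4131) = (8*(26 + 59) + 121/64)*(-60 + 4131) = (8*85 + 121/64)*4071 = (680 + 121/64)*4071 = (43641/64)*4071 = 177662511/64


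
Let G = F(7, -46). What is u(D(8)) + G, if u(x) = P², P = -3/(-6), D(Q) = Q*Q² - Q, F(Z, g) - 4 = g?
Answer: -167/4 ≈ -41.750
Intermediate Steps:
F(Z, g) = 4 + g
D(Q) = Q³ - Q
G = -42 (G = 4 - 46 = -42)
P = ½ (P = -3*(-⅙) = ½ ≈ 0.50000)
u(x) = ¼ (u(x) = (½)² = ¼)
u(D(8)) + G = ¼ - 42 = -167/4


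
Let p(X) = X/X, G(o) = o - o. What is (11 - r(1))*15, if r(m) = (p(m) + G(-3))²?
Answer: 150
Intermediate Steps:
G(o) = 0
p(X) = 1
r(m) = 1 (r(m) = (1 + 0)² = 1² = 1)
(11 - r(1))*15 = (11 - 1*1)*15 = (11 - 1)*15 = 10*15 = 150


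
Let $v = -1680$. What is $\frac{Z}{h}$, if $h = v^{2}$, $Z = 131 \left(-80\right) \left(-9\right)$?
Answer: $\frac{131}{3920} \approx 0.033418$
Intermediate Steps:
$Z = 94320$ ($Z = \left(-10480\right) \left(-9\right) = 94320$)
$h = 2822400$ ($h = \left(-1680\right)^{2} = 2822400$)
$\frac{Z}{h} = \frac{94320}{2822400} = 94320 \cdot \frac{1}{2822400} = \frac{131}{3920}$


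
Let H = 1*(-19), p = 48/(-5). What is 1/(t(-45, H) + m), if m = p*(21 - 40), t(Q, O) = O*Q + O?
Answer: 5/5092 ≈ 0.00098193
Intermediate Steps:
p = -48/5 (p = 48*(-⅕) = -48/5 ≈ -9.6000)
H = -19
t(Q, O) = O + O*Q
m = 912/5 (m = -48*(21 - 40)/5 = -48/5*(-19) = 912/5 ≈ 182.40)
1/(t(-45, H) + m) = 1/(-19*(1 - 45) + 912/5) = 1/(-19*(-44) + 912/5) = 1/(836 + 912/5) = 1/(5092/5) = 5/5092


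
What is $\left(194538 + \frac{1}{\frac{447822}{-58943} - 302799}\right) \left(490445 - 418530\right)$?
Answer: $\frac{249701701093875819485}{17848329279} \approx 1.399 \cdot 10^{10}$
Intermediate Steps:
$\left(194538 + \frac{1}{\frac{447822}{-58943} - 302799}\right) \left(490445 - 418530\right) = \left(194538 + \frac{1}{447822 \left(- \frac{1}{58943}\right) - 302799}\right) 71915 = \left(194538 + \frac{1}{- \frac{447822}{58943} - 302799}\right) 71915 = \left(194538 + \frac{1}{- \frac{17848329279}{58943}}\right) 71915 = \left(194538 - \frac{58943}{17848329279}\right) 71915 = \frac{3472178281219159}{17848329279} \cdot 71915 = \frac{249701701093875819485}{17848329279}$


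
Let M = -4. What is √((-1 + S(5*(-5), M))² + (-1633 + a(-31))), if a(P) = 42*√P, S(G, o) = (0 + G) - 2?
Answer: √(-849 + 42*I*√31) ≈ 3.9759 + 29.408*I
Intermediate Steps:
S(G, o) = -2 + G (S(G, o) = G - 2 = -2 + G)
√((-1 + S(5*(-5), M))² + (-1633 + a(-31))) = √((-1 + (-2 + 5*(-5)))² + (-1633 + 42*√(-31))) = √((-1 + (-2 - 25))² + (-1633 + 42*(I*√31))) = √((-1 - 27)² + (-1633 + 42*I*√31)) = √((-28)² + (-1633 + 42*I*√31)) = √(784 + (-1633 + 42*I*√31)) = √(-849 + 42*I*√31)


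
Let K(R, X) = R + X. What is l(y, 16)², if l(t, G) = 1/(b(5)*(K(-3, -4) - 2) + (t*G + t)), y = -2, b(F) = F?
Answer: 1/6241 ≈ 0.00016023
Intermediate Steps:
l(t, G) = 1/(-45 + t + G*t) (l(t, G) = 1/(5*((-3 - 4) - 2) + (t*G + t)) = 1/(5*(-7 - 2) + (G*t + t)) = 1/(5*(-9) + (t + G*t)) = 1/(-45 + (t + G*t)) = 1/(-45 + t + G*t))
l(y, 16)² = (1/(-45 - 2 + 16*(-2)))² = (1/(-45 - 2 - 32))² = (1/(-79))² = (-1/79)² = 1/6241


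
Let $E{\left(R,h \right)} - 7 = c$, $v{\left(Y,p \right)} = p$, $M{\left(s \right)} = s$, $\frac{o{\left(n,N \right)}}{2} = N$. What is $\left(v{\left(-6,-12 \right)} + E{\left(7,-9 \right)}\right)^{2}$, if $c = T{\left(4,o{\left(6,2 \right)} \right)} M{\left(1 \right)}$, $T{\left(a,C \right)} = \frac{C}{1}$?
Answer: $1$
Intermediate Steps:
$o{\left(n,N \right)} = 2 N$
$T{\left(a,C \right)} = C$ ($T{\left(a,C \right)} = C 1 = C$)
$c = 4$ ($c = 2 \cdot 2 \cdot 1 = 4 \cdot 1 = 4$)
$E{\left(R,h \right)} = 11$ ($E{\left(R,h \right)} = 7 + 4 = 11$)
$\left(v{\left(-6,-12 \right)} + E{\left(7,-9 \right)}\right)^{2} = \left(-12 + 11\right)^{2} = \left(-1\right)^{2} = 1$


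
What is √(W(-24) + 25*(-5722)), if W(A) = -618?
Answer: 14*I*√733 ≈ 379.04*I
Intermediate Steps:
√(W(-24) + 25*(-5722)) = √(-618 + 25*(-5722)) = √(-618 - 143050) = √(-143668) = 14*I*√733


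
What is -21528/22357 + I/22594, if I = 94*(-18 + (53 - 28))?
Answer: -2985397/3197051 ≈ -0.93380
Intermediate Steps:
I = 658 (I = 94*(-18 + 25) = 94*7 = 658)
-21528/22357 + I/22594 = -21528/22357 + 658/22594 = -21528*1/22357 + 658*(1/22594) = -21528/22357 + 329/11297 = -2985397/3197051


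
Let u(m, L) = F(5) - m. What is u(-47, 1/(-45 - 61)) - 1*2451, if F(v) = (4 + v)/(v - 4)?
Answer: -2395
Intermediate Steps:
F(v) = (4 + v)/(-4 + v)
u(m, L) = 9 - m (u(m, L) = (4 + 5)/(-4 + 5) - m = 9/1 - m = 1*9 - m = 9 - m)
u(-47, 1/(-45 - 61)) - 1*2451 = (9 - 1*(-47)) - 1*2451 = (9 + 47) - 2451 = 56 - 2451 = -2395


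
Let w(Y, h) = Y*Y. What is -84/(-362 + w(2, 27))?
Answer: 42/179 ≈ 0.23464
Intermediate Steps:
w(Y, h) = Y**2
-84/(-362 + w(2, 27)) = -84/(-362 + 2**2) = -84/(-362 + 4) = -84/(-358) = -84*(-1/358) = 42/179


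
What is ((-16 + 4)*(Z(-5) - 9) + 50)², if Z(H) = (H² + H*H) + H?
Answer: 145924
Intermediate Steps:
Z(H) = H + 2*H² (Z(H) = (H² + H²) + H = 2*H² + H = H + 2*H²)
((-16 + 4)*(Z(-5) - 9) + 50)² = ((-16 + 4)*(-5*(1 + 2*(-5)) - 9) + 50)² = (-12*(-5*(1 - 10) - 9) + 50)² = (-12*(-5*(-9) - 9) + 50)² = (-12*(45 - 9) + 50)² = (-12*36 + 50)² = (-432 + 50)² = (-382)² = 145924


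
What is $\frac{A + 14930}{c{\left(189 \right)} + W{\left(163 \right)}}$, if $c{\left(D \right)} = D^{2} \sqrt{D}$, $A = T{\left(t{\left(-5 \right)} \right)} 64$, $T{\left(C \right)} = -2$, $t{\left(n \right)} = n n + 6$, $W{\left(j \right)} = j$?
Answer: $- \frac{1206363}{120581026690} + \frac{793113363 \sqrt{21}}{120581026690} \approx 0.030132$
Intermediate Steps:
$t{\left(n \right)} = 6 + n^{2}$ ($t{\left(n \right)} = n^{2} + 6 = 6 + n^{2}$)
$A = -128$ ($A = \left(-2\right) 64 = -128$)
$c{\left(D \right)} = D^{\frac{5}{2}}$
$\frac{A + 14930}{c{\left(189 \right)} + W{\left(163 \right)}} = \frac{-128 + 14930}{189^{\frac{5}{2}} + 163} = \frac{14802}{107163 \sqrt{21} + 163} = \frac{14802}{163 + 107163 \sqrt{21}}$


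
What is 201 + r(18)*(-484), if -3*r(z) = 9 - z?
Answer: -1251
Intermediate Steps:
r(z) = -3 + z/3 (r(z) = -(9 - z)/3 = -3 + z/3)
201 + r(18)*(-484) = 201 + (-3 + (⅓)*18)*(-484) = 201 + (-3 + 6)*(-484) = 201 + 3*(-484) = 201 - 1452 = -1251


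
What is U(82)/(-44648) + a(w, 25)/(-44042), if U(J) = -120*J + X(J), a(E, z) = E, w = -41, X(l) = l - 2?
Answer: 53960061/245798402 ≈ 0.21953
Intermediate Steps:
X(l) = -2 + l
U(J) = -2 - 119*J (U(J) = -120*J + (-2 + J) = -2 - 119*J)
U(82)/(-44648) + a(w, 25)/(-44042) = (-2 - 119*82)/(-44648) - 41/(-44042) = (-2 - 9758)*(-1/44648) - 41*(-1/44042) = -9760*(-1/44648) + 41/44042 = 1220/5581 + 41/44042 = 53960061/245798402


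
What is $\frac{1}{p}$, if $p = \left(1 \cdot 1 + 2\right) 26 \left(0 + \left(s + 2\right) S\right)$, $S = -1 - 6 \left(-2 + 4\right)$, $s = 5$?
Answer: $- \frac{1}{7098} \approx -0.00014088$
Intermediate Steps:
$S = -13$ ($S = -1 - 6 \cdot 2 = -1 - 12 = -13$)
$p = -7098$ ($p = \left(1 \cdot 1 + 2\right) 26 \left(0 + \left(5 + 2\right) \left(-13\right)\right) = \left(1 + 2\right) 26 \left(0 + 7 \left(-13\right)\right) = 3 \cdot 26 \left(0 - 91\right) = 78 \left(-91\right) = -7098$)
$\frac{1}{p} = \frac{1}{-7098} = - \frac{1}{7098}$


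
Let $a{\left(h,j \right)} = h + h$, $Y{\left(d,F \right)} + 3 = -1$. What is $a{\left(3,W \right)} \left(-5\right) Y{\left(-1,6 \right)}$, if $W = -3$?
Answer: $120$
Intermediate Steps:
$Y{\left(d,F \right)} = -4$ ($Y{\left(d,F \right)} = -3 - 1 = -4$)
$a{\left(h,j \right)} = 2 h$
$a{\left(3,W \right)} \left(-5\right) Y{\left(-1,6 \right)} = 2 \cdot 3 \left(-5\right) \left(-4\right) = 6 \left(-5\right) \left(-4\right) = \left(-30\right) \left(-4\right) = 120$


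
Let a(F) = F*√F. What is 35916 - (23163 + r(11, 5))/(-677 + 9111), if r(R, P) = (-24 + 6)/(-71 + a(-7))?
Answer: 815386289013/22704328 + 63*I*√7/22704328 ≈ 35913.0 + 7.3414e-6*I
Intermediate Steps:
a(F) = F^(3/2)
r(R, P) = -18/(-71 - 7*I*√7) (r(R, P) = (-24 + 6)/(-71 + (-7)^(3/2)) = -18/(-71 - 7*I*√7))
35916 - (23163 + r(11, 5))/(-677 + 9111) = 35916 - (23163 + (639/2692 - 63*I*√7/2692))/(-677 + 9111) = 35916 - (62355435/2692 - 63*I*√7/2692)/8434 = 35916 - (62355435/22704328 - 63*I*√7/22704328) = 35916 + (-62355435/22704328 + 63*I*√7/22704328) = 815386289013/22704328 + 63*I*√7/22704328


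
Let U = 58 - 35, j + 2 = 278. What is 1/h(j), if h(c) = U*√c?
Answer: √69/3174 ≈ 0.0026171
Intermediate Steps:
j = 276 (j = -2 + 278 = 276)
U = 23
h(c) = 23*√c
1/h(j) = 1/(23*√276) = 1/(23*(2*√69)) = 1/(46*√69) = √69/3174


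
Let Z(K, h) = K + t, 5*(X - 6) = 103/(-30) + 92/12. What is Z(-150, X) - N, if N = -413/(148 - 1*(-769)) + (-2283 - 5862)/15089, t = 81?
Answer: -134432225/1976659 ≈ -68.010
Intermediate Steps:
X = 1027/150 (X = 6 + (103/(-30) + 92/12)/5 = 6 + (103*(-1/30) + 92*(1/12))/5 = 6 + (-103/30 + 23/3)/5 = 6 + (1/5)*(127/30) = 6 + 127/150 = 1027/150 ≈ 6.8467)
Z(K, h) = 81 + K (Z(K, h) = K + 81 = 81 + K)
N = -1957246/1976659 (N = -413/(148 + 769) - 8145*1/15089 = -413/917 - 8145/15089 = -413*1/917 - 8145/15089 = -59/131 - 8145/15089 = -1957246/1976659 ≈ -0.99018)
Z(-150, X) - N = (81 - 150) - 1*(-1957246/1976659) = -69 + 1957246/1976659 = -134432225/1976659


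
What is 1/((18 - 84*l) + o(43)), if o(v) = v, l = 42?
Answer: -1/3467 ≈ -0.00028843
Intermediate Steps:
1/((18 - 84*l) + o(43)) = 1/((18 - 84*42) + 43) = 1/((18 - 3528) + 43) = 1/(-3510 + 43) = 1/(-3467) = -1/3467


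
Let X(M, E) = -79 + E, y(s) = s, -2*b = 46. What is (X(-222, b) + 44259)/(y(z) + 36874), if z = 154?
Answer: 44157/37028 ≈ 1.1925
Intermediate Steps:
b = -23 (b = -½*46 = -23)
(X(-222, b) + 44259)/(y(z) + 36874) = ((-79 - 23) + 44259)/(154 + 36874) = (-102 + 44259)/37028 = 44157*(1/37028) = 44157/37028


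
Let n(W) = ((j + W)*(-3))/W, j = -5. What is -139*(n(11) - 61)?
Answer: 95771/11 ≈ 8706.5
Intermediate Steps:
n(W) = (15 - 3*W)/W (n(W) = ((-5 + W)*(-3))/W = (15 - 3*W)/W)
-139*(n(11) - 61) = -139*((-3 + 15/11) - 61) = -139*(-18/11 - 61) = -139*(-689/11) = 95771/11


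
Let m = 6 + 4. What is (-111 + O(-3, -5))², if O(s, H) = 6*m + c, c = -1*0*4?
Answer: 2601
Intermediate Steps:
m = 10
c = 0 (c = 0*4 = 0)
O(s, H) = 60 (O(s, H) = 6*10 + 0 = 60 + 0 = 60)
(-111 + O(-3, -5))² = (-111 + 60)² = (-51)² = 2601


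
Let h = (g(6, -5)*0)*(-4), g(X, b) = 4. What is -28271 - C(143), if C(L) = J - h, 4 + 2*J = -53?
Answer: -56485/2 ≈ -28243.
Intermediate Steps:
J = -57/2 (J = -2 + (½)*(-53) = -2 - 53/2 = -57/2 ≈ -28.500)
h = 0 (h = (4*0)*(-4) = 0*(-4) = 0)
C(L) = -57/2 (C(L) = -57/2 - 1*0 = -57/2 + 0 = -57/2)
-28271 - C(143) = -28271 - 1*(-57/2) = -28271 + 57/2 = -56485/2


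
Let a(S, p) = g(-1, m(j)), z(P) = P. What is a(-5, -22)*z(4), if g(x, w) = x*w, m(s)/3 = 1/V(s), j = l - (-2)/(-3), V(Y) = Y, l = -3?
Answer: 36/11 ≈ 3.2727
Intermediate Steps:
j = -11/3 (j = -3 - (-2)/(-3) = -3 - (-2)*(-1)/3 = -3 - 1*2/3 = -3 - 2/3 = -11/3 ≈ -3.6667)
m(s) = 3/s
g(x, w) = w*x
a(S, p) = 9/11 (a(S, p) = (3/(-11/3))*(-1) = (3*(-3/11))*(-1) = -9/11*(-1) = 9/11)
a(-5, -22)*z(4) = (9/11)*4 = 36/11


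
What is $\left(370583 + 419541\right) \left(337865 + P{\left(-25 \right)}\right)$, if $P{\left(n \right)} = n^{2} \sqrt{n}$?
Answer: $266955245260 + 2469137500 i \approx 2.6696 \cdot 10^{11} + 2.4691 \cdot 10^{9} i$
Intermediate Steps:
$P{\left(n \right)} = n^{\frac{5}{2}}$
$\left(370583 + 419541\right) \left(337865 + P{\left(-25 \right)}\right) = \left(370583 + 419541\right) \left(337865 + \left(-25\right)^{\frac{5}{2}}\right) = 790124 \left(337865 + 3125 i\right) = 266955245260 + 2469137500 i$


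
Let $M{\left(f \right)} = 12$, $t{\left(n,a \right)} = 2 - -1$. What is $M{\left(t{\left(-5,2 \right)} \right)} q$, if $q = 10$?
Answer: $120$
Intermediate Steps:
$t{\left(n,a \right)} = 3$ ($t{\left(n,a \right)} = 2 + 1 = 3$)
$M{\left(t{\left(-5,2 \right)} \right)} q = 12 \cdot 10 = 120$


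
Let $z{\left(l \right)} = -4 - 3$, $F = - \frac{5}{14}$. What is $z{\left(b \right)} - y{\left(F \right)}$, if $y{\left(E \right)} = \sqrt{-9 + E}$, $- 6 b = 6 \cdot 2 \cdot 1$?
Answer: $-7 - \frac{i \sqrt{1834}}{14} \approx -7.0 - 3.0589 i$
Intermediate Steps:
$F = - \frac{5}{14}$ ($F = \left(-5\right) \frac{1}{14} = - \frac{5}{14} \approx -0.35714$)
$b = -2$ ($b = - \frac{6 \cdot 2 \cdot 1}{6} = - \frac{12 \cdot 1}{6} = \left(- \frac{1}{6}\right) 12 = -2$)
$z{\left(l \right)} = -7$
$z{\left(b \right)} - y{\left(F \right)} = -7 - \sqrt{-9 - \frac{5}{14}} = -7 - \sqrt{- \frac{131}{14}} = -7 - \frac{i \sqrt{1834}}{14}$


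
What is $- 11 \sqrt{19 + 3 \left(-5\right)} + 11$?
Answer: $-11$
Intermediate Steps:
$- 11 \sqrt{19 + 3 \left(-5\right)} + 11 = - 11 \sqrt{19 - 15} + 11 = - 11 \sqrt{4} + 11 = \left(-11\right) 2 + 11 = -22 + 11 = -11$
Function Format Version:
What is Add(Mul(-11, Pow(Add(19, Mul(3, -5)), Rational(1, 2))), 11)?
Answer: -11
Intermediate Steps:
Add(Mul(-11, Pow(Add(19, Mul(3, -5)), Rational(1, 2))), 11) = Add(Mul(-11, Pow(Add(19, -15), Rational(1, 2))), 11) = Add(Mul(-11, Pow(4, Rational(1, 2))), 11) = Add(Mul(-11, 2), 11) = Add(-22, 11) = -11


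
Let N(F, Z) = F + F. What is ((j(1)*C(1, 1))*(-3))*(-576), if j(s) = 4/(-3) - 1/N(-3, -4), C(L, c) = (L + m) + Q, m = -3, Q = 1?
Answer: 2016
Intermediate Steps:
C(L, c) = -2 + L (C(L, c) = (L - 3) + 1 = (-3 + L) + 1 = -2 + L)
N(F, Z) = 2*F
j(s) = -7/6 (j(s) = 4/(-3) - 1/(2*(-3)) = 4*(-⅓) - 1/(-6) = -4/3 - 1*(-⅙) = -4/3 + ⅙ = -7/6)
((j(1)*C(1, 1))*(-3))*(-576) = (-7*(-2 + 1)/6*(-3))*(-576) = (-7/6*(-1)*(-3))*(-576) = ((7/6)*(-3))*(-576) = -7/2*(-576) = 2016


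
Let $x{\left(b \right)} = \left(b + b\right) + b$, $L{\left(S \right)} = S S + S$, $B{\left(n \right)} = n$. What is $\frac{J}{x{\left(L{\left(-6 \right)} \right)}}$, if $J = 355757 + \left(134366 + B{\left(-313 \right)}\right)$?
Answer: $\frac{16327}{3} \approx 5442.3$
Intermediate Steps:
$L{\left(S \right)} = S + S^{2}$ ($L{\left(S \right)} = S^{2} + S = S + S^{2}$)
$x{\left(b \right)} = 3 b$ ($x{\left(b \right)} = 2 b + b = 3 b$)
$J = 489810$ ($J = 355757 + \left(134366 - 313\right) = 355757 + 134053 = 489810$)
$\frac{J}{x{\left(L{\left(-6 \right)} \right)}} = \frac{489810}{3 \left(- 6 \left(1 - 6\right)\right)} = \frac{489810}{3 \left(\left(-6\right) \left(-5\right)\right)} = \frac{489810}{3 \cdot 30} = \frac{489810}{90} = 489810 \cdot \frac{1}{90} = \frac{16327}{3}$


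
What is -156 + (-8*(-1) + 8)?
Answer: -140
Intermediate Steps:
-156 + (-8*(-1) + 8) = -156 + (8 + 8) = -156 + 16 = -140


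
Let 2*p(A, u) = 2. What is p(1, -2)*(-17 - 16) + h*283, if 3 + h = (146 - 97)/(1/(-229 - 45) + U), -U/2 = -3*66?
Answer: -91900088/108503 ≈ -846.98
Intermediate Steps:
p(A, u) = 1 (p(A, u) = (½)*2 = 1)
U = 396 (U = -(-6)*66 = -2*(-198) = 396)
h = -312083/108503 (h = -3 + (146 - 97)/(1/(-229 - 45) + 396) = -3 + 49/(1/(-274) + 396) = -3 + 49/(-1/274 + 396) = -3 + 49/(108503/274) = -3 + 49*(274/108503) = -3 + 13426/108503 = -312083/108503 ≈ -2.8763)
p(1, -2)*(-17 - 16) + h*283 = 1*(-17 - 16) - 312083/108503*283 = 1*(-33) - 88319489/108503 = -33 - 88319489/108503 = -91900088/108503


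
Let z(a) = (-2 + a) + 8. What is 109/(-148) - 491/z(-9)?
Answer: 72341/444 ≈ 162.93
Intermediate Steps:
z(a) = 6 + a
109/(-148) - 491/z(-9) = 109/(-148) - 491/(6 - 9) = 109*(-1/148) - 491/(-3) = -109/148 - 491*(-⅓) = -109/148 + 491/3 = 72341/444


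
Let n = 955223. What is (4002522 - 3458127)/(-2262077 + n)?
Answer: -181465/435618 ≈ -0.41657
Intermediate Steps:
(4002522 - 3458127)/(-2262077 + n) = (4002522 - 3458127)/(-2262077 + 955223) = 544395/(-1306854) = 544395*(-1/1306854) = -181465/435618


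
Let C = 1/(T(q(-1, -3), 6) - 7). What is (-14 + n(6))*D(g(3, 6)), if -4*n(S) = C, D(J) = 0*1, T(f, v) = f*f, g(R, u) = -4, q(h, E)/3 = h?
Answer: 0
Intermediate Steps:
q(h, E) = 3*h
T(f, v) = f**2
D(J) = 0
C = 1/2 (C = 1/((3*(-1))**2 - 7) = 1/((-3)**2 - 7) = 1/(9 - 7) = 1/2 ≈ 0.50000)
n(S) = -1/8 (n(S) = -1/4*1/2 = -1/8)
(-14 + n(6))*D(g(3, 6)) = (-14 - 1/8)*0 = -113/8*0 = 0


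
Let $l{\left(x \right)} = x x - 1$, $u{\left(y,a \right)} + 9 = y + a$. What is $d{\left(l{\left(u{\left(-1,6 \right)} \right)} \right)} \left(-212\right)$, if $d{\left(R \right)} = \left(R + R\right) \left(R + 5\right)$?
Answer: $-127200$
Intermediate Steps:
$u{\left(y,a \right)} = -9 + a + y$ ($u{\left(y,a \right)} = -9 + \left(y + a\right) = -9 + \left(a + y\right) = -9 + a + y$)
$l{\left(x \right)} = -1 + x^{2}$ ($l{\left(x \right)} = x^{2} - 1 = -1 + x^{2}$)
$d{\left(R \right)} = 2 R \left(5 + R\right)$
$d{\left(l{\left(u{\left(-1,6 \right)} \right)} \right)} \left(-212\right) = 2 \left(-1 + \left(-9 + 6 - 1\right)^{2}\right) \left(5 - \left(1 - \left(-9 + 6 - 1\right)^{2}\right)\right) \left(-212\right) = 2 \left(-1 + \left(-4\right)^{2}\right) \left(5 - \left(1 - \left(-4\right)^{2}\right)\right) \left(-212\right) = 2 \left(-1 + 16\right) \left(5 + \left(-1 + 16\right)\right) \left(-212\right) = 2 \cdot 15 \left(5 + 15\right) \left(-212\right) = 2 \cdot 15 \cdot 20 \left(-212\right) = 600 \left(-212\right) = -127200$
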